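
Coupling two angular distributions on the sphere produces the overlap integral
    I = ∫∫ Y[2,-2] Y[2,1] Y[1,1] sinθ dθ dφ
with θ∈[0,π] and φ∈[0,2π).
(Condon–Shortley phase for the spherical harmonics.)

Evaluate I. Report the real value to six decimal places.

0.000000

l₁+l₂+l₃=5 is odd: 3j(l;000)=0 ⇒ I=0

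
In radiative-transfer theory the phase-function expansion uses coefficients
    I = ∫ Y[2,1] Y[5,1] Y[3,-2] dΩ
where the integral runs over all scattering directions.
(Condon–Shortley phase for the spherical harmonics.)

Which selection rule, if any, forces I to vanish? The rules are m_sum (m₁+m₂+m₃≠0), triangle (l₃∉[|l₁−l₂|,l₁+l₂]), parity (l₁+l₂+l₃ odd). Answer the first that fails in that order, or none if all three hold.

azimuthal sum: 1 + 1 − 2 = 0  ✓
3 ≤ 3 ≤ 7 (triangle on l)  ✓
L = 2 + 5 + 3 = 10 (even)  ✓

none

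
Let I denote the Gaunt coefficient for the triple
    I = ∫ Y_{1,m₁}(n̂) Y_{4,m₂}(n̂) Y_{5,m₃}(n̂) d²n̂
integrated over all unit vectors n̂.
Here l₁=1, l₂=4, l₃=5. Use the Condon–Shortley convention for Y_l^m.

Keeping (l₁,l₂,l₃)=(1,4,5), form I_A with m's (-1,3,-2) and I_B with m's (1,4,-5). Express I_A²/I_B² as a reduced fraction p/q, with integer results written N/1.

1/15

Same 1,4,5: normalisation and zero-m 3j drop out of the ratio.
A: Δ: 0! 2! 8! / 11! → 1/495; sum: t=0:+1/10080 = 1/10080; 3j²(1 4 5; -1 3 -2) = Δ·Π!·Σ² = 1/165  (sign -1)
B: Δ: 0! 2! 8! / 11! → 1/495; sum: t=0:+1/80640 = 1/80640; 3j²(1 4 5; 1 4 -5) = Δ·Π!·Σ² = 1/11  (sign +1)
I_A²/I_B² = (1/165)/(1/11) = 1/15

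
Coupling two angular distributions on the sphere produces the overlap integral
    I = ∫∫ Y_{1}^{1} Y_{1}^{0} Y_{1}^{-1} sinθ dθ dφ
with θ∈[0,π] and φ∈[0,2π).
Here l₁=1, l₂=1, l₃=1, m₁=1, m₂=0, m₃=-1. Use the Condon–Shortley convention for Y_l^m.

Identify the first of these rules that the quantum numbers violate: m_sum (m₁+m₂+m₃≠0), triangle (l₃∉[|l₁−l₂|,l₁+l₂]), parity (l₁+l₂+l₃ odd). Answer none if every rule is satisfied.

parity

azimuthal sum: 1 + 0 − 1 = 0  ✓
0 ≤ 1 ≤ 2 (triangle on l)  ✓
L = 1 + 1 + 1 = 3 (odd)  ✗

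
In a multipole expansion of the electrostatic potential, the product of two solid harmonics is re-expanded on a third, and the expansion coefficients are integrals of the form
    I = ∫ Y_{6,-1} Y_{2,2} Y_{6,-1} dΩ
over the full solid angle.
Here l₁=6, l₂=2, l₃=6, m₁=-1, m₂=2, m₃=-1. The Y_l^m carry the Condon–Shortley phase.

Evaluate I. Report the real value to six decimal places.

0.196649

m-sum 0 ✓  L=14 even ✓  4≤6≤8 ✓
Π(2lᵢ+1) = 13×5×13 = 845
triangle coeff Δ(6,2,6) = 1/90090
Σ_t [0,2]: t=0:+1/69120 t=1:−1/14400 t=2:+1/69120 = -7/172800
(3j)²=14/715 [(6 2 6; 0 0 0)], sign=-1
Σ_t [2,2]: t=2:+1/57600 = 1/57600
(3j)²=21/715 [(6 2 6; -1 2 -1)], sign=-1
⇒ 4πI² = 294/605
I = (+1)√(294/605/(4π)) = 0.19664868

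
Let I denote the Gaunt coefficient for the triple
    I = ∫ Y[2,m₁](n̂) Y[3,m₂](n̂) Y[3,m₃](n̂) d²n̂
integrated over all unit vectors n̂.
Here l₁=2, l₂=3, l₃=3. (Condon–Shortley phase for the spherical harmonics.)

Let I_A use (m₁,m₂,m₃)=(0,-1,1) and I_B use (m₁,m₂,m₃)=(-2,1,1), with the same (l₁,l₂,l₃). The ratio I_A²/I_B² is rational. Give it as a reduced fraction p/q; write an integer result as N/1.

Same 2,3,3: normalisation and zero-m 3j drop out of the ratio.
A: Δ: 2! 2! 4! / 9! → 1/3780; sum: t=0:+1/16 t=1:−1/6 t=2:+1/96 = -3/32; 3j²(2 3 3; 0 -1 1) = Δ·Π!·Σ² = 3/140  (sign -1)
B: Δ: 2! 2! 4! / 9! → 1/3780; sum: t=2:+1/16 = 1/16; 3j²(2 3 3; -2 1 1) = Δ·Π!·Σ² = 2/35  (sign +1)
I_A²/I_B² = (3/140)/(2/35) = 3/8

3/8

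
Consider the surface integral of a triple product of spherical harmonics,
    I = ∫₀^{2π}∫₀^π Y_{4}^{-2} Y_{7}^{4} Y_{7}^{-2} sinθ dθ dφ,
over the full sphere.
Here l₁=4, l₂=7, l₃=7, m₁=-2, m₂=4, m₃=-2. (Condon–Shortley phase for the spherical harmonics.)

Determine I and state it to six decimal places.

0.018344

Checks pass: Σm=0; 18 even; l₃=7∈[3,11].
(2·4+1)(2·7+1)(2·7+1) = 2025
Δ: 4! 4! 10! / 19! → 1/58198140
sum: t=0:+1/17418240 t=1:−1/622080 t=2:+1/230400 t=3:−1/622080 t=4:+1/17418240 = 1/806400
3j²(4 7 7; 0 0 0) = Δ·Π!·Σ² = 2268/230945  (sign -1)
sum: t=2:+1/34836480 t=3:−1/2903040 t=4:+1/2903040 = 1/34836480
3j²(4 7 7; -2 4 -2) = Δ·Π!·Σ² = 25/117572  (sign -1)
combine: 4πI² = 2025·2268/230945·25/117572 = 820125/193947611
take √, sign +1: I = 0.01834395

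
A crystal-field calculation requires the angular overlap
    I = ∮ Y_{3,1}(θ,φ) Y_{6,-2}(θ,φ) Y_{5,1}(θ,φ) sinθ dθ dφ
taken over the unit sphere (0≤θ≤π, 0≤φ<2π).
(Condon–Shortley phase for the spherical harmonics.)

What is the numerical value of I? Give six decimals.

m-sum 0 ✓  L=14 even ✓  3≤5≤9 ✓
Π(2lᵢ+1) = 7×13×11 = 1001
triangle coeff Δ(3,6,5) = 1/675675
Σ_t [1,3]: t=1:−1/8640 t=2:+1/2304 t=3:−1/8640 = 7/34560
(3j)²=7/429 [(3 6 5; 0 0 0)], sign=-1
Σ_t [0,2]: t=0:+1/27648 t=1:−1/4320 t=2:+1/11520 = -1/9216
(3j)²=2/143 [(3 6 5; 1 -2 1)], sign=-1
⇒ 4πI² = 98/429
I = (+1)√(98/429/(4π)) = 0.13482780

0.134828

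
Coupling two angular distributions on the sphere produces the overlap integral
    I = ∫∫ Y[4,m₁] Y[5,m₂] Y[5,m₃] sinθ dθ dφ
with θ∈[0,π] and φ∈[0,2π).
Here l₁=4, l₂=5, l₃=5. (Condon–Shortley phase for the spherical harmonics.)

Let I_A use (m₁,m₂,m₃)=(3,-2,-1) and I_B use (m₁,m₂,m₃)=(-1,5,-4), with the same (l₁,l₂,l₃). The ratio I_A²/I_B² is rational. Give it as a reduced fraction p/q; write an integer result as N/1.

Same 4,5,5: normalisation and zero-m 3j drop out of the ratio.
A: Δ: 4! 4! 6! / 15! → 1/3153150; sum: t=0:+1/5184 t=1:−1/6912 = 1/20736; 3j²(4 5 5; 3 -2 -1) = Δ·Π!·Σ² = 5/2574  (sign +1)
B: Δ: 4! 4! 6! / 15! → 1/3153150; sum: t=4:+1/103680 = 1/103680; 3j²(4 5 5; -1 5 -4) = Δ·Π!·Σ² = 4/143  (sign -1)
I_A²/I_B² = (5/2574)/(4/143) = 5/72

5/72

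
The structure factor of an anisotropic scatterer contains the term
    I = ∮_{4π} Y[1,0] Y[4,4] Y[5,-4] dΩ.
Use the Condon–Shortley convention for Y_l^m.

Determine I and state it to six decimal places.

0.147319

m-sum 0 ✓  L=10 even ✓  3≤5≤5 ✓
Π(2lᵢ+1) = 3×9×11 = 297
triangle coeff Δ(1,4,5) = 1/495
Σ_t [0,0]: t=0:+1/576 = 1/576
(3j)²=5/99 [(1 4 5; 0 0 0)], sign=-1
Σ_t [0,0]: t=0:+1/40320 = 1/40320
(3j)²=1/55 [(1 4 5; 0 4 -4)], sign=-1
⇒ 4πI² = 3/11
I = (+1)√(3/11/(4π)) = 0.14731920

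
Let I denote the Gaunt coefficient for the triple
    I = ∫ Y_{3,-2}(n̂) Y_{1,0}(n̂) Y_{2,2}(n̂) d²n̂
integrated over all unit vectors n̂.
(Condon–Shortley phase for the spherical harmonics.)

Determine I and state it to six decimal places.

m-sum 0 ✓  L=6 even ✓  2≤2≤4 ✓
Π(2lᵢ+1) = 7×3×5 = 105
triangle coeff Δ(3,1,2) = 1/105
Σ_t [1,1]: t=1:−1/4 = -1/4
(3j)²=3/35 [(3 1 2; 0 0 0)], sign=-1
Σ_t [1,1]: t=1:−1/24 = -1/24
(3j)²=1/21 [(3 1 2; -2 0 2)], sign=-1
⇒ 4πI² = 3/7
I = (+1)√(3/7/(4π)) = 0.18467439

0.184674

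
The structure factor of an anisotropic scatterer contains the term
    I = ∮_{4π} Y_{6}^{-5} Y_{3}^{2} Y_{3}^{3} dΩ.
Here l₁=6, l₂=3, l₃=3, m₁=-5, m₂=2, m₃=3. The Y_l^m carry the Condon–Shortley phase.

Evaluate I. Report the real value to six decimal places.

-0.254801

m-sum 0 ✓  L=12 even ✓  3≤3≤9 ✓
Π(2lᵢ+1) = 13×7×7 = 637
triangle coeff Δ(6,3,3) = 1/12012
Σ_t [3,3]: t=3:−1/1296 = -1/1296
(3j)²=100/3003 [(6 3 3; 0 0 0)], sign=+1
Σ_t [5,5]: t=5:−1/86400 = -1/86400
(3j)²=1/26 [(6 3 3; -5 2 3)], sign=-1
⇒ 4πI² = 350/429
I = (-1)√(350/429/(4π)) = -0.25480060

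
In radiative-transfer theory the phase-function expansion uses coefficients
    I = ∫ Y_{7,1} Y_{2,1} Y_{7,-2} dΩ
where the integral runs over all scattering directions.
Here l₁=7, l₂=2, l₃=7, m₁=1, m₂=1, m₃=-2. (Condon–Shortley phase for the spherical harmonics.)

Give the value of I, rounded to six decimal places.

Rules hold: Σm=0, L=16 even, 5≤7≤9.
N = 15·5·15 = 1125
Δ = 2!·12!·2!/17! = 1/185640
Racah Σ t=0..2: t=0:+1/2419200 t=1:−1/518400 t=2:+1/2419200 = -1/907200
⇒ 3j(7 2 7; 0 0 0)² = 56/3315, sgn +1
Racah Σ t=1..2: t=1:−1/1209600 t=2:+1/1935360 = -1/3225600
⇒ 3j(7 2 7; 1 1 -2)² = 243/61880, sgn +1
4πI² = N·(3j₀)²·(3jₘ)² = 3645/48841
I = +1·√(0.0746299/4π) = 0.07706400

0.077064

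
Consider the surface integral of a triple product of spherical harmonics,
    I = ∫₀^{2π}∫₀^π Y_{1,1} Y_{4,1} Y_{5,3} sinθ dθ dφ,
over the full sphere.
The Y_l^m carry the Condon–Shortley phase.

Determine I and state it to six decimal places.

1 + 1 + 3 = 5 ≠ 0: azimuthal integral kills it; I = 0

0.000000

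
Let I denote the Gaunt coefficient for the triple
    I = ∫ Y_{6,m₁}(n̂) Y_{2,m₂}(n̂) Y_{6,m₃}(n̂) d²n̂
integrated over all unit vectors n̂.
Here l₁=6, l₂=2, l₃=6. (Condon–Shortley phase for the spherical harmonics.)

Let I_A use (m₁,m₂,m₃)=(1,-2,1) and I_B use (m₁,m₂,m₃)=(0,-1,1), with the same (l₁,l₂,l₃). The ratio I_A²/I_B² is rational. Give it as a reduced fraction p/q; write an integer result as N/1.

42/1

l's match ⇒ only the (l;m) 3-j factors differ between A and B.
A: triangle coeff Δ(6,2,6) = 1/90090; Σ_t [0,0]: t=0:+1/57600 = 1/57600; (3j)²=21/715 [(6 2 6; 1 -2 1)], sign=-1
B: triangle coeff Δ(6,2,6) = 1/90090; Σ_t [0,1]: t=0:+1/34560 t=1:−1/28800 = -1/172800; (3j)²=1/1430 [(6 2 6; 0 -1 1)], sign=+1
I_A²/I_B² = (21/715)/(1/1430) = 42/1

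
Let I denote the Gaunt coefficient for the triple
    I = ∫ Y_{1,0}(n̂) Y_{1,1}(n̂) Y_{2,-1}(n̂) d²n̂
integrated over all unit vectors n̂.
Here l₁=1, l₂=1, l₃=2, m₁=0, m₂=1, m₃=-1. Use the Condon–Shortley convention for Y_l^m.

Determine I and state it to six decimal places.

-0.218510

Checks pass: Σm=0; 4 even; l₃=2∈[0,2].
(2·1+1)(2·1+1)(2·2+1) = 45
Δ: 0! 2! 2! / 5! → 1/30
sum: t=0:+1/1 = 1/1
3j²(1 1 2; 0 0 0) = Δ·Π!·Σ² = 2/15  (sign +1)
sum: t=0:+1/2 = 1/2
3j²(1 1 2; 0 1 -1) = Δ·Π!·Σ² = 1/10  (sign -1)
combine: 4πI² = 45·2/15·1/10 = 3/5
take √, sign -1: I = -0.21850969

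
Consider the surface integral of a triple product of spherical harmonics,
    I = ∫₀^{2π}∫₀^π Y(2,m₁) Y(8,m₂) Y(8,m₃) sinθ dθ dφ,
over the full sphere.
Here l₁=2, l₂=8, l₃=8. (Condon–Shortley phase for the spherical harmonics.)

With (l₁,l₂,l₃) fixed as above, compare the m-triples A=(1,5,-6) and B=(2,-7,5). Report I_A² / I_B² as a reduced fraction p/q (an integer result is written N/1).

121/30

l's match ⇒ only the (l;m) 3-j factors differ between A and B.
A: triangle coeff Δ(2,8,8) = 1/348840; Σ_t [0,1]: t=0:+1/12454041600 t=1:−1/1916006400 = -1/2264371200; (3j)²=847/38760 [(2 8 8; 1 5 -6)], sign=-1
B: triangle coeff Δ(2,8,8) = 1/348840; Σ_t [0,0]: t=0:+1/24908083200 = 1/24908083200; (3j)²=7/1292 [(2 8 8; 2 -7 5)], sign=-1
I_A²/I_B² = (847/38760)/(7/1292) = 121/30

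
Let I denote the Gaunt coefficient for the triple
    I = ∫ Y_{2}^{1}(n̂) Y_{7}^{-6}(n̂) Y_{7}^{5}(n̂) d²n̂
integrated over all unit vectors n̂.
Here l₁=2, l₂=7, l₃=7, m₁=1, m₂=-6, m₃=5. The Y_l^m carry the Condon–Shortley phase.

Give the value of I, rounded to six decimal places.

0.196071

m-sum 0 ✓  L=16 even ✓  5≤7≤9 ✓
Π(2lᵢ+1) = 5×15×15 = 1125
triangle coeff Δ(2,7,7) = 1/185640
Σ_t [0,2]: t=0:+1/2419200 t=1:−1/518400 t=2:+1/2419200 = -1/907200
(3j)²=56/3315 [(2 7 7; 0 0 0)], sign=+1
Σ_t [0,1]: t=0:+1/79833600 t=1:−1/958003200 = 1/87091200
(3j)²=121/4760 [(2 7 7; 1 -6 5)], sign=+1
⇒ 4πI² = 1815/3757
I = (+1)√(1815/3757/(4π)) = 0.19607074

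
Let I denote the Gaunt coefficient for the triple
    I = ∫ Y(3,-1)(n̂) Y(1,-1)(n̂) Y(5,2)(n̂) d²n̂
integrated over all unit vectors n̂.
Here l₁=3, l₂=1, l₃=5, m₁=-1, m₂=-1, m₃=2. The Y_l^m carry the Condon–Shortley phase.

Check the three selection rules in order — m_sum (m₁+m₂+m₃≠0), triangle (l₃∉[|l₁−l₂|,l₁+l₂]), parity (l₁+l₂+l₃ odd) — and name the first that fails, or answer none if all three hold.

m₁+m₂+m₃ = -1 − 1 + 2 = 0  ✓
triangle: |3−1|=2 ≤ l₃=5 ≤ 3+1=4  ✗
parity: l₁+l₂+l₃ = 9 is odd

triangle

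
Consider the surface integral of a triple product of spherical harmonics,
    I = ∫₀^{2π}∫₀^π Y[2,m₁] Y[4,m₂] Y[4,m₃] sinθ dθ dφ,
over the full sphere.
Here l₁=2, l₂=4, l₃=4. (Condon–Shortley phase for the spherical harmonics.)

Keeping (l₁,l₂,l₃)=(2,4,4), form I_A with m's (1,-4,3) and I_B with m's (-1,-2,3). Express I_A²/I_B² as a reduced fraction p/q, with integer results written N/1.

28/25

Shared (l₁,l₂,l₃)=(2,4,4): N and (l;000)² cancel in I_A²/I_B².
A: Δ = 2!·2!·6!/11! = 1/13860; Racah Σ t=0..0: t=0:+1/1440 = 1/1440; ⇒ 3j(2 4 4; 1 -4 3)² = 7/165, sgn -1
B: Δ = 2!·2!·6!/11! = 1/13860; Racah Σ t=1..2: t=1:−1/240 t=2:+1/1440 = -1/288; ⇒ 3j(2 4 4; -1 -2 3)² = 5/132, sgn +1
I_A²/I_B² = (7/165)/(5/132) = 28/25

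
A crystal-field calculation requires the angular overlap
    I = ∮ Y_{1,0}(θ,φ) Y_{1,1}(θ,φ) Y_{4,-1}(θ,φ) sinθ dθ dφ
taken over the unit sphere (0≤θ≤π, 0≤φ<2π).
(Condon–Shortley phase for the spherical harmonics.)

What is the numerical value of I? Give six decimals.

triangle: need 0≤l₃≤2, have 4; I=0

0.000000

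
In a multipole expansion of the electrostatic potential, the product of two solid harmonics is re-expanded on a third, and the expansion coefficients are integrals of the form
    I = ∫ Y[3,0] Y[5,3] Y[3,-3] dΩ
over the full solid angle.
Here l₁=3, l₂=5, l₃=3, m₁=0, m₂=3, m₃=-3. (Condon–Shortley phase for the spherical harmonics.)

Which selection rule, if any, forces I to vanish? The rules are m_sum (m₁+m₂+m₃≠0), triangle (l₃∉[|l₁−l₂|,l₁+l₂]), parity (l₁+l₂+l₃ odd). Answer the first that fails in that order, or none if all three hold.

parity

m₁+m₂+m₃ = 0 + 3 − 3 = 0  ✓
triangle: |3−5|=2 ≤ l₃=3 ≤ 3+5=8  ✓
parity: l₁+l₂+l₃ = 11 is odd  ✗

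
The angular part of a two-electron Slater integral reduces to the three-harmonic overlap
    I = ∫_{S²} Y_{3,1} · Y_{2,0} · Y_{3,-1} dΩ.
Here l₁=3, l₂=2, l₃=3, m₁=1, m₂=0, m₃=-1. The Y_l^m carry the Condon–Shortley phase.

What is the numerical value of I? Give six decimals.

Rules hold: Σm=0, L=8 even, 1≤3≤5.
N = 7·5·7 = 245
Δ = 2!·4!·2!/9! = 1/3780
Racah Σ t=0..2: t=0:+1/24 t=1:−1/4 t=2:+1/24 = -1/6
⇒ 3j(3 2 3; 0 0 0)² = 4/105, sgn +1
Racah Σ t=0..2: t=0:+1/16 t=1:−1/6 t=2:+1/96 = -3/32
⇒ 3j(3 2 3; 1 0 -1)² = 3/140, sgn -1
4πI² = N·(3j₀)²·(3jₘ)² = 1/5
I = -1·√(0.2/4π) = -0.12615663

-0.126157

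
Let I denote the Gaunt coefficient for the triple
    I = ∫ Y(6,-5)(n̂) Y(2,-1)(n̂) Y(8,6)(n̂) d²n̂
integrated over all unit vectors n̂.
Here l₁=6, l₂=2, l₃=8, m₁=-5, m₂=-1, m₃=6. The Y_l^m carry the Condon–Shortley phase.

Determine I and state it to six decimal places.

0.228971

Checks pass: Σm=0; 16 even; l₃=8∈[4,8].
(2·6+1)(2·2+1)(2·8+1) = 1105
Δ: 0! 12! 4! / 17! → 1/30940
sum: t=0:+1/2073600 = 1/2073600
3j²(6 2 8; 0 0 0) = Δ·Π!·Σ² = 28/1105  (sign +1)
sum: t=0:+1/239500800 = 1/239500800
3j²(6 2 8; -5 -1 6) = Δ·Π!·Σ² = 2/85  (sign +1)
combine: 4πI² = 1105·28/1105·2/85 = 56/85
take √, sign +1: I = 0.22897055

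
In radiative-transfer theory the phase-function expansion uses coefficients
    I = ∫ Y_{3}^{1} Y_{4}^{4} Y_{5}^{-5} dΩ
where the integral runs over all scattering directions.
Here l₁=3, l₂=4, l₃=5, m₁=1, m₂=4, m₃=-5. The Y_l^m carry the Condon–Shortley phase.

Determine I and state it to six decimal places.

Rules hold: Σm=0, L=12 even, 1≤5≤7.
N = 7·9·11 = 693
Δ = 2!·4!·6!/13! = 1/180180
Racah Σ t=0..2: t=0:+1/576 t=1:−1/144 t=2:+1/576 = -1/288
⇒ 3j(3 4 5; 0 0 0)² = 20/1001, sgn +1
Racah Σ t=2..2: t=2:+1/34560 = 1/34560
⇒ 3j(3 4 5; 1 4 -5)² = 14/429, sgn +1
4πI² = N·(3j₀)²·(3jₘ)² = 840/1859
I = +1·√(0.451856/4π) = 0.18962475

0.189625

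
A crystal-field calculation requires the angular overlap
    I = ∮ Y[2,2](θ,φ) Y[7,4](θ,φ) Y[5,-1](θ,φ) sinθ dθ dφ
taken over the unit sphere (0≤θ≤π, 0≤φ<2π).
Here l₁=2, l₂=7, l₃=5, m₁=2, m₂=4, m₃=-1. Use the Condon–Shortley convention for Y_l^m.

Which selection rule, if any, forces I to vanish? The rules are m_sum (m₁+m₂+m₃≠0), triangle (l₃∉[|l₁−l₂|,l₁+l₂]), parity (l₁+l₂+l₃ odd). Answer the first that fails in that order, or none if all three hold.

azimuthal sum: 2 + 4 − 1 = 5  ✗
5 ≤ 5 ≤ 9 (triangle on l)
L = 2 + 7 + 5 = 14 (even)

m_sum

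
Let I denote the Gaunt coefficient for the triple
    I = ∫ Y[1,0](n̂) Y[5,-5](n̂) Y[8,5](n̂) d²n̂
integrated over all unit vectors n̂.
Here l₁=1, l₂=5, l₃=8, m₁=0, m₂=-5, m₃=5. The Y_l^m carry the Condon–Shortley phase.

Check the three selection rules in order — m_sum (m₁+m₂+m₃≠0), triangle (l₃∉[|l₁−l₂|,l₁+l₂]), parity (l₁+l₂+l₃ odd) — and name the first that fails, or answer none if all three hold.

m₁+m₂+m₃ = 0 − 5 + 5 = 0  ✓
triangle: |1−5|=4 ≤ l₃=8 ≤ 1+5=6  ✗
parity: l₁+l₂+l₃ = 14 is even

triangle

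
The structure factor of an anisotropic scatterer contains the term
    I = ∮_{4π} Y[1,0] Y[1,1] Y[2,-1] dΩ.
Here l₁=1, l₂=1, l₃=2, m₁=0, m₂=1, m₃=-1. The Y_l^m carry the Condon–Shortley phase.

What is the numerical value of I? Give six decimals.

-0.218510

Rules hold: Σm=0, L=4 even, 0≤2≤2.
N = 3·3·5 = 45
Δ = 0!·2!·2!/5! = 1/30
Racah Σ t=0..0: t=0:+1/1 = 1/1
⇒ 3j(1 1 2; 0 0 0)² = 2/15, sgn +1
Racah Σ t=0..0: t=0:+1/2 = 1/2
⇒ 3j(1 1 2; 0 1 -1)² = 1/10, sgn -1
4πI² = N·(3j₀)²·(3jₘ)² = 3/5
I = -1·√(0.6/4π) = -0.21850969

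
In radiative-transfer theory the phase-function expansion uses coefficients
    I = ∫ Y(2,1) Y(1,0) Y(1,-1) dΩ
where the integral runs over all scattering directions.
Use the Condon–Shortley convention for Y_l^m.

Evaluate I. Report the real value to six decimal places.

-0.218510

Rules hold: Σm=0, L=4 even, 1≤1≤3.
N = 5·3·3 = 45
Δ = 2!·2!·0!/5! = 1/30
Racah Σ t=1..1: t=1:−1/1 = -1/1
⇒ 3j(2 1 1; 0 0 0)² = 2/15, sgn +1
Racah Σ t=1..1: t=1:−1/2 = -1/2
⇒ 3j(2 1 1; 1 0 -1)² = 1/10, sgn -1
4πI² = N·(3j₀)²·(3jₘ)² = 3/5
I = -1·√(0.6/4π) = -0.21850969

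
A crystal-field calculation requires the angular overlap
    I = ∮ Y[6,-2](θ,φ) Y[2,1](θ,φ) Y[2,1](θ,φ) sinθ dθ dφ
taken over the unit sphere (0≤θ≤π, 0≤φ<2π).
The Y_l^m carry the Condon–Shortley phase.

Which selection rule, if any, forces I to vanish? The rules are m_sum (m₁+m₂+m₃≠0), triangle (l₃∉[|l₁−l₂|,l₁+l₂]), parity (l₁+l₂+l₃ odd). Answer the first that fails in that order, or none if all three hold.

m₁+m₂+m₃ = -2 + 1 + 1 = 0  ✓
triangle: |6−2|=4 ≤ l₃=2 ≤ 6+2=8  ✗
parity: l₁+l₂+l₃ = 10 is even

triangle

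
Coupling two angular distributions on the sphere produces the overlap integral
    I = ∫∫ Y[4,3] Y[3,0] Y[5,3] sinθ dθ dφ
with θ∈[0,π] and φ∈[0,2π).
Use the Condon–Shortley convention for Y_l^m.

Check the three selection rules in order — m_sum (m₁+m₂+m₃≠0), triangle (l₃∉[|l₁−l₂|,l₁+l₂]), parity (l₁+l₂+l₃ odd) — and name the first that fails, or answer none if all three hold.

m_sum

Σmᵢ = 6  ✗
l₃∈[|l₁−l₂|,l₁+l₂]=[1,7], have l₃=5
Σlᵢ = 12 ⇒ even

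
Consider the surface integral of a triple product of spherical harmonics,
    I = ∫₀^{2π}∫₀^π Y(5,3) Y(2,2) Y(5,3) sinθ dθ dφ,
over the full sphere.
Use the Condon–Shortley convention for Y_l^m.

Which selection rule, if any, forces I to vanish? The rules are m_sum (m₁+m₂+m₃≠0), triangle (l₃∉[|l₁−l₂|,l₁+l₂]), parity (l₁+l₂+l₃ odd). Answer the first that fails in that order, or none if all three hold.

m₁+m₂+m₃ = 3 + 2 + 3 = 8  ✗
triangle: |5−2|=3 ≤ l₃=5 ≤ 5+2=7
parity: l₁+l₂+l₃ = 12 is even

m_sum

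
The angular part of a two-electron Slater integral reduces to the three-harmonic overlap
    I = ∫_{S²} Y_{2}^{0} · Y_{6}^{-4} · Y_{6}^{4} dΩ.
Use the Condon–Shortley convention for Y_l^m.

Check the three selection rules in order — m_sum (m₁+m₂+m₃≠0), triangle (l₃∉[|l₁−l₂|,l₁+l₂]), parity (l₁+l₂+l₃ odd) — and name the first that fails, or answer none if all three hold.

none

m₁+m₂+m₃ = 0 − 4 + 4 = 0  ✓
triangle: |2−6|=4 ≤ l₃=6 ≤ 2+6=8  ✓
parity: l₁+l₂+l₃ = 14 is even  ✓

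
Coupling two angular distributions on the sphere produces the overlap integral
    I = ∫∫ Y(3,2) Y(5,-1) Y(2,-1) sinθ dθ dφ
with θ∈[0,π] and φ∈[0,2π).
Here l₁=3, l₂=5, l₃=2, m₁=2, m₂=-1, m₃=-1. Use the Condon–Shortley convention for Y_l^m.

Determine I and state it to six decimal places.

-0.117387

m-sum 0 ✓  L=10 even ✓  2≤2≤8 ✓
Π(2lᵢ+1) = 7×11×5 = 385
triangle coeff Δ(3,5,2) = 1/2310
Σ_t [3,3]: t=3:−1/144 = -1/144
(3j)²=10/231 [(3 5 2; 0 0 0)], sign=-1
Σ_t [1,1]: t=1:−1/720 = -1/720
(3j)²=4/385 [(3 5 2; 2 -1 -1)], sign=+1
⇒ 4πI² = 40/231
I = (-1)√(40/231/(4π)) = -0.11738675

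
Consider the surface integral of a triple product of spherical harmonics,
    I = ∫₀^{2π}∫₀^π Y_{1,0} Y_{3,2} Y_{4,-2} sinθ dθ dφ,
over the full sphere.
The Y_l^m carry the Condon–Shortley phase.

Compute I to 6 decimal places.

Checks pass: Σm=0; 8 even; l₃=4∈[2,4].
(2·1+1)(2·3+1)(2·4+1) = 189
Δ: 0! 2! 6! / 9! → 1/252
sum: t=0:+1/36 = 1/36
3j²(1 3 4; 0 0 0) = Δ·Π!·Σ² = 4/63  (sign +1)
sum: t=0:+1/120 = 1/120
3j²(1 3 4; 0 2 -2) = Δ·Π!·Σ² = 1/21  (sign +1)
combine: 4πI² = 189·4/63·1/21 = 4/7
take √, sign +1: I = 0.21324362

0.213244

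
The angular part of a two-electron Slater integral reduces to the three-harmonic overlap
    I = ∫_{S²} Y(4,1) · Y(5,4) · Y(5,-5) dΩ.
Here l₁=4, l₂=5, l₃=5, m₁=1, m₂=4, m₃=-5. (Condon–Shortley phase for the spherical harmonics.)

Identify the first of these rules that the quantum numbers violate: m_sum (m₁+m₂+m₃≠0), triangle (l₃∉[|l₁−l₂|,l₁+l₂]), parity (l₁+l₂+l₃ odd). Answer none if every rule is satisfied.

none

m₁+m₂+m₃ = 1 + 4 − 5 = 0  ✓
triangle: |4−5|=1 ≤ l₃=5 ≤ 4+5=9  ✓
parity: l₁+l₂+l₃ = 14 is even  ✓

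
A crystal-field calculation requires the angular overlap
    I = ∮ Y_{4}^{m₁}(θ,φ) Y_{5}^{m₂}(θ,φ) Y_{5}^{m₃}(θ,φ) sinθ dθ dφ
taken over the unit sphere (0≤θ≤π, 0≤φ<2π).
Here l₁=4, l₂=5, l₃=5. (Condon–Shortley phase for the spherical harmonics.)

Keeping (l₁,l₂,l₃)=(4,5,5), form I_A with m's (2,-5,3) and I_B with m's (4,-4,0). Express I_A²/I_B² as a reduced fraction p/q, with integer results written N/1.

l's match ⇒ only the (l;m) 3-j factors differ between A and B.
A: triangle coeff Δ(4,5,5) = 1/3153150; Σ_t [0,0]: t=0:+1/69120 = 1/69120; (3j)²=4/143 [(4 5 5; 2 -5 3)], sign=+1
B: triangle coeff Δ(4,5,5) = 1/3153150; Σ_t [0,0]: t=0:+1/69120 = 1/69120; (3j)²=2/143 [(4 5 5; 4 -4 0)], sign=-1
I_A²/I_B² = (4/143)/(2/143) = 2/1

2/1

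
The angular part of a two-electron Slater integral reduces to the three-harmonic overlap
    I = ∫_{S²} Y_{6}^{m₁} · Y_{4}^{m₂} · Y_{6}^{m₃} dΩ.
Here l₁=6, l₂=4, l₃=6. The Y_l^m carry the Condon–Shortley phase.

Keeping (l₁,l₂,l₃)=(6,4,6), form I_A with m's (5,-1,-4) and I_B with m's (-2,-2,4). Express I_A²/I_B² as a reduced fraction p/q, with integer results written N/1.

l's match ⇒ only the (l;m) 3-j factors differ between A and B.
A: triangle coeff Δ(6,4,6) = 1/15315300; Σ_t [0,1]: t=0:+1/725760 t=1:−1/967680 = 1/2903040; (3j)²=5/3094 [(6 4 6; 5 -1 -4)], sign=+1
B: triangle coeff Δ(6,4,6) = 1/15315300; Σ_t [0,2]: t=0:+1/3870720 t=1:−1/181440 t=2:+1/138240 = 23/11612160; (3j)²=529/204204 [(6 4 6; -2 -2 4)], sign=+1
I_A²/I_B² = (5/3094)/(529/204204) = 330/529

330/529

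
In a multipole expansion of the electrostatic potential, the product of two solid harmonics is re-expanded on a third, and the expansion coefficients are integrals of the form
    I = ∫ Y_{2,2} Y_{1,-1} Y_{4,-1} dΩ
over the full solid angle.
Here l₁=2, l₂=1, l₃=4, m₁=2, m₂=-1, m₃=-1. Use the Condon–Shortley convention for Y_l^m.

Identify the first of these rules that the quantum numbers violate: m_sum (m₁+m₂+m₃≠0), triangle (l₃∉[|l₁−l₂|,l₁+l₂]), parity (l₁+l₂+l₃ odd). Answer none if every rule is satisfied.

triangle

m₁+m₂+m₃ = 2 − 1 − 1 = 0  ✓
triangle: |2−1|=1 ≤ l₃=4 ≤ 2+1=3  ✗
parity: l₁+l₂+l₃ = 7 is odd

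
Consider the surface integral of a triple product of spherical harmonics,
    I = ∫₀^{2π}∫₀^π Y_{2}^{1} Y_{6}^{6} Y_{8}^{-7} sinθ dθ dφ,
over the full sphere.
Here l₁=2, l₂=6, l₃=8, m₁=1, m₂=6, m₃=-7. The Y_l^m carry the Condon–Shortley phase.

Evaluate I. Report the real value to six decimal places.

Rules hold: Σm=0, L=16 even, 4≤8≤8.
N = 5·13·17 = 1105
Δ = 0!·4!·12!/17! = 1/30940
Racah Σ t=0..0: t=0:+1/2073600 = 1/2073600
⇒ 3j(2 6 8; 0 0 0)² = 28/1105, sgn +1
Racah Σ t=0..0: t=0:+1/2874009600 = 1/2874009600
⇒ 3j(2 6 8; 1 6 -7)² = 1/68, sgn -1
4πI² = N·(3j₀)²·(3jₘ)² = 7/17
I = -1·√(0.411765/4π) = -0.18101711

-0.181017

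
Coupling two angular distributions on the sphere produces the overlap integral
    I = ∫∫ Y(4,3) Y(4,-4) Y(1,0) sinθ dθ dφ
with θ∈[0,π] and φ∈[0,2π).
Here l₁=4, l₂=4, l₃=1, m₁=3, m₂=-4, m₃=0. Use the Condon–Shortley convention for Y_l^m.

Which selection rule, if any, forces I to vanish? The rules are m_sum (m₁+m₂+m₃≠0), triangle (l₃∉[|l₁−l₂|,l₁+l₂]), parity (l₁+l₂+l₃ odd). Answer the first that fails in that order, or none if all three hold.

Σmᵢ = -1  ✗
l₃∈[|l₁−l₂|,l₁+l₂]=[0,8], have l₃=1
Σlᵢ = 9 ⇒ odd

m_sum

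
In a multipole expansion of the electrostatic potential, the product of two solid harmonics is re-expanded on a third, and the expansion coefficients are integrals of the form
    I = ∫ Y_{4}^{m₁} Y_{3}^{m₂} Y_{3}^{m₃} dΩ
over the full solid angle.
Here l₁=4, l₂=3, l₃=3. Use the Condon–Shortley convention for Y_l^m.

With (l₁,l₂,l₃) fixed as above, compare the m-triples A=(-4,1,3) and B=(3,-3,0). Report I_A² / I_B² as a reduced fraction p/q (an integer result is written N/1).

2/3

Same 4,3,3: normalisation and zero-m 3j drop out of the ratio.
A: Δ: 4! 4! 2! / 11! → 1/34650; sum: t=4:+1/1152 = 1/1152; 3j²(4 3 3; -4 1 3) = Δ·Π!·Σ² = 1/33  (sign +1)
B: Δ: 4! 4! 2! / 11! → 1/34650; sum: t=0:+1/288 = 1/288; 3j²(4 3 3; 3 -3 0) = Δ·Π!·Σ² = 1/22  (sign -1)
I_A²/I_B² = (1/33)/(1/22) = 2/3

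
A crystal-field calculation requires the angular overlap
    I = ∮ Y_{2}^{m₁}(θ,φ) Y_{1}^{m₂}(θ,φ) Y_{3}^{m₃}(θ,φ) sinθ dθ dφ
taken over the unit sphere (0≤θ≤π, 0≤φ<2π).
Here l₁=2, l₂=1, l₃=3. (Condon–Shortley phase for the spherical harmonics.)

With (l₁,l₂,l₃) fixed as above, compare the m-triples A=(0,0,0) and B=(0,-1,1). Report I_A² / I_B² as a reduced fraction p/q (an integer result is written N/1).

3/2

Same 2,1,3: normalisation and zero-m 3j drop out of the ratio.
A: Δ: 0! 4! 2! / 7! → 1/105; sum: t=0:+1/4 = 1/4; 3j²(2 1 3; 0 0 0) = Δ·Π!·Σ² = 3/35  (sign -1)
B: Δ: 0! 4! 2! / 7! → 1/105; sum: t=0:+1/8 = 1/8; 3j²(2 1 3; 0 -1 1) = Δ·Π!·Σ² = 2/35  (sign +1)
I_A²/I_B² = (3/35)/(2/35) = 3/2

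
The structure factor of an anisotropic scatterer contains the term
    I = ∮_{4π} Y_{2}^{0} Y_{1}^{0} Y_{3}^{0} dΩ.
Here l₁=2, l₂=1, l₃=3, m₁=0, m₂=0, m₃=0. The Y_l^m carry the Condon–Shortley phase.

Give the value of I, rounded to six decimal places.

Rules hold: Σm=0, L=6 even, 1≤3≤3.
N = 5·3·7 = 105
Δ = 0!·4!·2!/7! = 1/105
Racah Σ t=0..0: t=0:+1/4 = 1/4
⇒ 3j(2 1 3; 0 0 0)² = 3/35, sgn -1
(m-triple is (0,0,0) — same symbol as above.)
4πI² = N·(3j₀)²·(3jₘ)² = 27/35
I = +1·√(0.771429/4π) = 0.24776670

0.247767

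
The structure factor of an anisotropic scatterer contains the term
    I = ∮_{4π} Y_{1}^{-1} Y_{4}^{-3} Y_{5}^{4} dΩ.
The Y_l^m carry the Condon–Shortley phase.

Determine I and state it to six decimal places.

Checks pass: Σm=0; 10 even; l₃=5∈[3,5].
(2·1+1)(2·4+1)(2·5+1) = 297
Δ: 0! 2! 8! / 11! → 1/495
sum: t=0:+1/576 = 1/576
3j²(1 4 5; 0 0 0) = Δ·Π!·Σ² = 5/99  (sign -1)
sum: t=0:+1/10080 = 1/10080
3j²(1 4 5; -1 -3 4) = Δ·Π!·Σ² = 4/55  (sign -1)
combine: 4πI² = 297·5/99·4/55 = 12/11
take √, sign +1: I = 0.29463840

0.294638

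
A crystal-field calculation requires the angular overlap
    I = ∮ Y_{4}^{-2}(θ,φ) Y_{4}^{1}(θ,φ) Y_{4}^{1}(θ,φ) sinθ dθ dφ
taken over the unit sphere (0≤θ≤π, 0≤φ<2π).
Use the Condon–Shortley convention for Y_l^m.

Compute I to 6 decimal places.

Checks pass: Σm=0; 12 even; l₃=4∈[0,8].
(2·4+1)(2·4+1)(2·4+1) = 729
Δ: 4! 4! 4! / 13! → 1/450450
sum: t=0:+1/13824 t=1:−1/216 t=2:+1/64 t=3:−1/216 t=4:+1/13824 = 5/768
3j²(4 4 4; 0 0 0) = Δ·Π!·Σ² = 18/1001  (sign +1)
sum: t=2:+1/576 t=3:−1/144 t=4:+1/576 = -1/288
3j²(4 4 4; -2 1 1) = Δ·Π!·Σ² = 20/1001  (sign +1)
combine: 4πI² = 729·18/1001·20/1001 = 262440/1002001
take √, sign +1: I = 0.14436968

0.144370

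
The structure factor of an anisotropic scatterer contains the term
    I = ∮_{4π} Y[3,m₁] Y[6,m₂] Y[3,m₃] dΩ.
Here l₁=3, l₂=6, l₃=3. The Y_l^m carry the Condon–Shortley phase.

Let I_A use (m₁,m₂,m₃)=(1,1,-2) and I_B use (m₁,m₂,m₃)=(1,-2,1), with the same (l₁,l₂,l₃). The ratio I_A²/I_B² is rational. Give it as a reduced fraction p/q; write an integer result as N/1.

Shared (l₁,l₂,l₃)=(3,6,3): N and (l;000)² cancel in I_A²/I_B².
A: Δ = 6!·0!·6!/13! = 1/12012; Racah Σ t=2..2: t=2:+1/5760 = 1/5760; ⇒ 3j(3 6 3; 1 1 -2)² = 5/572, sgn -1
B: Δ = 6!·0!·6!/13! = 1/12012; Racah Σ t=2..2: t=2:+1/2304 = 1/2304; ⇒ 3j(3 6 3; 1 -2 1)² = 5/143, sgn +1
I_A²/I_B² = (5/572)/(5/143) = 1/4

1/4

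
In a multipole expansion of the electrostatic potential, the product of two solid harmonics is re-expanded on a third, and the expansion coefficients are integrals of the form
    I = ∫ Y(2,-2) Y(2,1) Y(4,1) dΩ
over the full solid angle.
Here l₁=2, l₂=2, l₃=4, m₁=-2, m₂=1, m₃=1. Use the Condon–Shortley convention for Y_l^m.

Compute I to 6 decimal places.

-0.090112

Checks pass: Σm=0; 8 even; l₃=4∈[0,4].
(2·2+1)(2·2+1)(2·4+1) = 225
Δ: 0! 4! 4! / 9! → 1/630
sum: t=0:+1/16 = 1/16
3j²(2 2 4; 0 0 0) = Δ·Π!·Σ² = 2/35  (sign +1)
sum: t=0:+1/144 = 1/144
3j²(2 2 4; -2 1 1) = Δ·Π!·Σ² = 1/126  (sign -1)
combine: 4πI² = 225·2/35·1/126 = 5/49
take √, sign -1: I = -0.09011188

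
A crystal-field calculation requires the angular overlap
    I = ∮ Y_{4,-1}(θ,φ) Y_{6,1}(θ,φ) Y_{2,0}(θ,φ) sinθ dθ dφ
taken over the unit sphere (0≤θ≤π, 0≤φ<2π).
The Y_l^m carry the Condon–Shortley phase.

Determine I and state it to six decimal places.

Checks pass: Σm=0; 12 even; l₃=2∈[2,10].
(2·4+1)(2·6+1)(2·2+1) = 585
Δ: 8! 0! 4! / 13! → 1/6435
sum: t=4:+1/2304 = 1/2304
3j²(4 6 2; 0 0 0) = Δ·Π!·Σ² = 5/143  (sign +1)
sum: t=5:−1/2880 = -1/2880
3j²(4 6 2; -1 1 0) = Δ·Π!·Σ² = 14/429  (sign -1)
combine: 4πI² = 585·5/143·14/429 = 1050/1573
take √, sign -1: I = -0.23047581

-0.230476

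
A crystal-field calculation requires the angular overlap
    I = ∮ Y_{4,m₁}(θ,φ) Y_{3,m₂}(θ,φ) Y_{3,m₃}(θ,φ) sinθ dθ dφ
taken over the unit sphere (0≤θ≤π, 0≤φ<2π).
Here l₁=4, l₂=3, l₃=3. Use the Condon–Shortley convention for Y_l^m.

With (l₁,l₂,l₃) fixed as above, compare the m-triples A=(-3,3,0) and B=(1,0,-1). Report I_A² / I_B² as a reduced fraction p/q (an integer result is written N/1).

Same 4,3,3: normalisation and zero-m 3j drop out of the ratio.
A: Δ: 4! 4! 2! / 11! → 1/34650; sum: t=4:+1/288 = 1/288; 3j²(4 3 3; -3 3 0) = Δ·Π!·Σ² = 1/22  (sign -1)
B: Δ: 4! 4! 2! / 11! → 1/34650; sum: t=1:−1/48 t=2:+1/24 t=3:−1/288 = 5/288; 3j²(4 3 3; 1 0 -1) = Δ·Π!·Σ² = 5/462  (sign +1)
I_A²/I_B² = (1/22)/(5/462) = 21/5

21/5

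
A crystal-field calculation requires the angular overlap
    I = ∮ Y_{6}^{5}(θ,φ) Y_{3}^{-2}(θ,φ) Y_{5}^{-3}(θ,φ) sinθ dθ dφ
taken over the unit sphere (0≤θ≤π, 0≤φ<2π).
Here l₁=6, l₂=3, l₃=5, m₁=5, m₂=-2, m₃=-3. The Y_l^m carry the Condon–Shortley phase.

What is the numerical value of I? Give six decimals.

Checks pass: Σm=0; 14 even; l₃=5∈[3,9].
(2·6+1)(2·3+1)(2·5+1) = 1001
Δ: 4! 8! 2! / 15! → 1/675675
sum: t=1:−1/8640 t=2:+1/2304 t=3:−1/8640 = 7/34560
3j²(6 3 5; 0 0 0) = Δ·Π!·Σ² = 7/429  (sign -1)
sum: t=0:+1/120960 t=1:−1/483840 = 1/161280
3j²(6 3 5; 5 -2 -3) = Δ·Π!·Σ² = 2/91  (sign +1)
combine: 4πI² = 1001·7/429·2/91 = 14/39
take √, sign -1: I = -0.16901560

-0.169016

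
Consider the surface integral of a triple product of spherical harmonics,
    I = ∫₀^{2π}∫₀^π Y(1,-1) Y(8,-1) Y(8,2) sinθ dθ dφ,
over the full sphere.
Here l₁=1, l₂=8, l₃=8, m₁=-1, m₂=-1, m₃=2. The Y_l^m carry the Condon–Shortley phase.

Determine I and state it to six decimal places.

0.000000

Σlᵢ=17 odd — θ-integrand is odd under cosθ→−cosθ; I=0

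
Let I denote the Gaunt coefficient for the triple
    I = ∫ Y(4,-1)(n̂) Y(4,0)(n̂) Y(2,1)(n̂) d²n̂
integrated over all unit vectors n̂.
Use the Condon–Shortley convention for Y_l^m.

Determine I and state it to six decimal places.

-0.044869

Rules hold: Σm=0, L=10 even, 0≤2≤8.
N = 9·9·5 = 405
Δ = 6!·2!·2!/11! = 1/13860
Racah Σ t=2..4: t=2:+1/192 t=3:−1/36 t=4:+1/192 = -5/288
⇒ 3j(4 4 2; 0 0 0)² = 20/693, sgn -1
Racah Σ t=3..4: t=3:−1/72 t=4:+1/96 = -1/288
⇒ 3j(4 4 2; -1 0 1)² = 1/462, sgn +1
4πI² = N·(3j₀)²·(3jₘ)² = 150/5929
I = -1·√(0.0252994/4π) = -0.04486937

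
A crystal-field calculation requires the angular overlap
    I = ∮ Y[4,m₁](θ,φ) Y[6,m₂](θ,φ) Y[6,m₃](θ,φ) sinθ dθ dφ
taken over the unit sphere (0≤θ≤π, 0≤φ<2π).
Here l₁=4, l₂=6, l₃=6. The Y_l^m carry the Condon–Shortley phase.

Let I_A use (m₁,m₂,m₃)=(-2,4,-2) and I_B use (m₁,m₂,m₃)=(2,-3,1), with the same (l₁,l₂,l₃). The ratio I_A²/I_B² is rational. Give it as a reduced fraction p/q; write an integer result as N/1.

529/192

Shared (l₁,l₂,l₃)=(4,6,6): N and (l;000)² cancel in I_A²/I_B².
A: Δ = 4!·4!·8!/17! = 1/15315300; Racah Σ t=2..4: t=2:+1/3870720 t=3:−1/181440 t=4:+1/138240 = 23/11612160; ⇒ 3j(4 6 6; -2 4 -2)² = 529/204204, sgn +1
B: Δ = 4!·4!·8!/17! = 1/15315300; Racah Σ t=0..2: t=0:+1/69120 t=1:−1/51840 t=2:+1/483840 = -1/362880; ⇒ 3j(4 6 6; 2 -3 1)² = 16/17017, sgn +1
I_A²/I_B² = (529/204204)/(16/17017) = 529/192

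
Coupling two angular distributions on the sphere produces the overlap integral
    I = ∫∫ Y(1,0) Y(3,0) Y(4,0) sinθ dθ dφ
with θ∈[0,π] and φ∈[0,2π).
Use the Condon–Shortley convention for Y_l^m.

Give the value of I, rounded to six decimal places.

0.246233

m-sum 0 ✓  L=8 even ✓  2≤4≤4 ✓
Π(2lᵢ+1) = 3×7×9 = 189
triangle coeff Δ(1,3,4) = 1/252
Σ_t [0,0]: t=0:+1/36 = 1/36
(3j)²=4/63 [(1 3 4; 0 0 0)], sign=+1
(m-triple is (0,0,0) — same symbol as above.)
⇒ 4πI² = 16/21
I = (+1)√(16/21/(4π)) = 0.24623252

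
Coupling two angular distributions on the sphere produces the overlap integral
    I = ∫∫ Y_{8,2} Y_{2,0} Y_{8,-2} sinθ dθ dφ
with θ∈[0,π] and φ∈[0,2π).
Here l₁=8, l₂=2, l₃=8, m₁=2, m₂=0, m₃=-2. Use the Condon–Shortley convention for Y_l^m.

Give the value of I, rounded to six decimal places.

m-sum 0 ✓  L=18 even ✓  6≤8≤10 ✓
Π(2lᵢ+1) = 17×5×17 = 1445
triangle coeff Δ(8,2,8) = 1/348840
Σ_t [0,2]: t=0:+1/116121600 t=1:−1/25401600 t=2:+1/116121600 = -1/45158400
(3j)²=24/1615 [(8 2 8; 0 0 0)], sign=-1
Σ_t [0,2]: t=0:+1/116121600 t=1:−1/43545600 t=2:+1/348364800 = -1/87091200
(3j)²=10/969 [(8 2 8; 2 0 -2)], sign=-1
⇒ 4πI² = 80/361
I = (+1)√(80/361/(4π)) = 0.13279645

0.132796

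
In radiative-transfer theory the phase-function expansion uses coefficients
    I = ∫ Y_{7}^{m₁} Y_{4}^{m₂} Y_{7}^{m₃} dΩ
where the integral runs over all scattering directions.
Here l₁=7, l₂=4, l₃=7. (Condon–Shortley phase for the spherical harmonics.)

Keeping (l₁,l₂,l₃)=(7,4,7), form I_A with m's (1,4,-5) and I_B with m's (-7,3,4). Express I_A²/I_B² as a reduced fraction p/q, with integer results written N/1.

1350/1001

Shared (l₁,l₂,l₃)=(7,4,7): N and (l;000)² cancel in I_A²/I_B².
A: Δ = 4!·10!·4!/19! = 1/58198140; Racah Σ t=4..4: t=4:+1/46448640 = 1/46448640; ⇒ 3j(7 4 7; 1 4 -5)² = 75/8398, sgn +1
B: Δ = 4!·10!·4!/19! = 1/58198140; Racah Σ t=4..4: t=4:+1/522547200 = 1/522547200; ⇒ 3j(7 4 7; -7 3 4)² = 77/11628, sgn -1
I_A²/I_B² = (75/8398)/(77/11628) = 1350/1001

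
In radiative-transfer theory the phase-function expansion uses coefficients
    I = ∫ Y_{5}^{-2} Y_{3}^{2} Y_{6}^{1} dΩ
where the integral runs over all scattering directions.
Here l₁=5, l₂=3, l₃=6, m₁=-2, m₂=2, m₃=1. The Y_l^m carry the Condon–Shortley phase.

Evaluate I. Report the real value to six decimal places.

-2 + 2 + 1 = 1 ≠ 0: azimuthal integral kills it; I = 0

0.000000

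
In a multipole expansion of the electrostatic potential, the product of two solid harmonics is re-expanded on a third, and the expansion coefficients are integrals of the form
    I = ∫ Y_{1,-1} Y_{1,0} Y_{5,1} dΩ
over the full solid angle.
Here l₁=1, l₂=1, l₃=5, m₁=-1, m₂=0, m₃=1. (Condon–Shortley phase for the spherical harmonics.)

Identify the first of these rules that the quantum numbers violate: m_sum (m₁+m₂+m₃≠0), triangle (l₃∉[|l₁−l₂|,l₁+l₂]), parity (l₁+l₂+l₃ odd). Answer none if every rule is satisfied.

azimuthal sum: -1 + 0 + 1 = 0  ✓
0 ≤ 5 ≤ 2 (triangle on l)  ✗
L = 1 + 1 + 5 = 7 (odd)

triangle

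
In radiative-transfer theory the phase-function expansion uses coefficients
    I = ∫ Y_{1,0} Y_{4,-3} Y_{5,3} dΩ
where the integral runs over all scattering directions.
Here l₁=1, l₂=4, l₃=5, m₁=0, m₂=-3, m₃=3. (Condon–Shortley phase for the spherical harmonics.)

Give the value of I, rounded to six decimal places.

Rules hold: Σm=0, L=10 even, 3≤5≤5.
N = 3·9·11 = 297
Δ = 0!·2!·8!/11! = 1/495
Racah Σ t=0..0: t=0:+1/576 = 1/576
⇒ 3j(1 4 5; 0 0 0)² = 5/99, sgn -1
Racah Σ t=0..0: t=0:+1/5040 = 1/5040
⇒ 3j(1 4 5; 0 -3 3)² = 16/495, sgn +1
4πI² = N·(3j₀)²·(3jₘ)² = 16/33
I = -1·√(0.484848/4π) = -0.19642560

-0.196426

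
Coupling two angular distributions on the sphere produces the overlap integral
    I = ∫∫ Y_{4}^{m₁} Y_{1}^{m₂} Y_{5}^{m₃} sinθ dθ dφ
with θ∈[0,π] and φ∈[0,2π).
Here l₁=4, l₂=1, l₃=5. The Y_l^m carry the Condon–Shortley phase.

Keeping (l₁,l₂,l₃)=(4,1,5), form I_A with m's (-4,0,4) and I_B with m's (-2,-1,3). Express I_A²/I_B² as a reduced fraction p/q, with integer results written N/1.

Same 4,1,5: normalisation and zero-m 3j drop out of the ratio.
A: Δ: 0! 8! 2! / 11! → 1/495; sum: t=0:+1/40320 = 1/40320; 3j²(4 1 5; -4 0 4) = Δ·Π!·Σ² = 1/55  (sign -1)
B: Δ: 0! 8! 2! / 11! → 1/495; sum: t=0:+1/2880 = 1/2880; 3j²(4 1 5; -2 -1 3) = Δ·Π!·Σ² = 28/495  (sign +1)
I_A²/I_B² = (1/55)/(28/495) = 9/28

9/28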